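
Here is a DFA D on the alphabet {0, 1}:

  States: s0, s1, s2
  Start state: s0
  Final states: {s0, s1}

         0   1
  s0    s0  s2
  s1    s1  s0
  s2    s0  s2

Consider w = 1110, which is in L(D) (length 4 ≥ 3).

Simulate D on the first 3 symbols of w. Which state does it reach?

s2

Run of D on the first 3 characters of w = 1 1 1:
  step 0: s0  (start)
  step 1: s2  (read 1: s0→s2)
  step 2: s2  (read 1: s2→s2)
  step 3: s2  (read 1: s2→s2)

After reading 3 characters, D is in state s2.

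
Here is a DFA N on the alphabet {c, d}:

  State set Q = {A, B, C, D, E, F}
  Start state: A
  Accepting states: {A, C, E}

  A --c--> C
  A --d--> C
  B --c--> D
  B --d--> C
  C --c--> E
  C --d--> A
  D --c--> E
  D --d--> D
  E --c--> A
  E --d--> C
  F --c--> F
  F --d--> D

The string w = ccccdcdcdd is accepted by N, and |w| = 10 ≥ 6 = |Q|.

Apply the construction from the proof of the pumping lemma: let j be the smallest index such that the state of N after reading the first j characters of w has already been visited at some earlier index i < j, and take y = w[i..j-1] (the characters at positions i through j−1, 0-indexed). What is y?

ccc

State sequence: A -c-> C -c-> E -c-> A -c-> C -d-> A -c-> C -d-> A -c-> C -d-> A -d-> C
First repeat at step 3: A was already visited.

So i = 0, j = 3, giving x = w[0:0] = ε, y = w[0:3] = ccc, z = w[3:10] = cdcdcdd.
Check: |xy| = 3 ≤ 6 and |y| = 3 ≥ 1. Reading y takes N from A back to A, so every xyⁱz is accepted.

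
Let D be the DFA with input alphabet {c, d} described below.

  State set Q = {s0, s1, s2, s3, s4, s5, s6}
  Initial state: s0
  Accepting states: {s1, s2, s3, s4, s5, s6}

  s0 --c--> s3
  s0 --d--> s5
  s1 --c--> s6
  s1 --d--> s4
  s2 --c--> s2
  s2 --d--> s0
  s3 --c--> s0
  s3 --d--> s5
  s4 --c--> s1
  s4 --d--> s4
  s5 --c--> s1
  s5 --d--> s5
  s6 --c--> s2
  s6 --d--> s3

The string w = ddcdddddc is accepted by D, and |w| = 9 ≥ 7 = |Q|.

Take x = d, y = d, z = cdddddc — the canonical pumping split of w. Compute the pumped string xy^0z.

dcdddddc

xy⁰z = xz = d·cdddddc = dcdddddc.
Reading y = d takes D from s5 back to s5, so after x the machine is still in s5, and z then leads to the accepting state s1. Hence dcdddddc ∈ L(D).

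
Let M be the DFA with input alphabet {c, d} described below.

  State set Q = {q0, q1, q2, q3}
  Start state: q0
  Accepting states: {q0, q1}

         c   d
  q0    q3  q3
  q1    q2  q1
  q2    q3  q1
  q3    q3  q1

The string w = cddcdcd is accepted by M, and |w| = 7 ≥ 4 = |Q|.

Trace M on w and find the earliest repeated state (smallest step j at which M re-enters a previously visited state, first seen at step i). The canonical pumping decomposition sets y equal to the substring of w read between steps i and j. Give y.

Run of M on w = c d d c d c d:
  step 0: q0  (start)
  step 1: q3  (read c: q0→q3)
  step 2: q1  (read d: q3→q1)
  step 3: q1  (read d: q1→q1)   ← first repeat (q1 seen earlier)
  step 4: q2  (read c: q1→q2)
  step 5: q1  (read d: q2→q1)
  step 6: q2  (read c: q1→q2)
  step 7: q1  (read d: q2→q1)

So i = 2, j = 3, giving x = w[0:2] = cd, y = w[2:3] = d, z = w[3:7] = cdcd.
Check: |xy| = 3 ≤ 4 and |y| = 1 ≥ 1. Reading y takes M from q1 back to q1, so every xyⁱz is accepted.
With |Q| = 4, pigeonhole forces a state repeat no later than step 4; the substring read between the first and second visits to that state can be pumped.

d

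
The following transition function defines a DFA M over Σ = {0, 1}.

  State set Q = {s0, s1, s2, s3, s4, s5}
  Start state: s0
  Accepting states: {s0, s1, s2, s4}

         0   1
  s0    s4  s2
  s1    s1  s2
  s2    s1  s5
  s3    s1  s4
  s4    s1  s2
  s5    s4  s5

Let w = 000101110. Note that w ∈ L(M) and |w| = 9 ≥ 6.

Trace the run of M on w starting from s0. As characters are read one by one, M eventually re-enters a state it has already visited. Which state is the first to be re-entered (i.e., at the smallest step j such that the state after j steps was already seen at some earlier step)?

State sequence: s0 -0-> s4 -0-> s1 -0-> s1 -1-> s2 -0-> s1 -1-> s2 -1-> s5 -1-> s5 -0-> s4
First repeat at step 3: s1 was already visited.

The earliest repeat is at step j = 3: M is in s1, which it already visited at step i = 2.
Since M has 6 states, any run of length ≥ 6 visits 6+1 states, so by pigeonhole some state repeats within the first 6 steps — that repeat gives the pumpable loop.

s1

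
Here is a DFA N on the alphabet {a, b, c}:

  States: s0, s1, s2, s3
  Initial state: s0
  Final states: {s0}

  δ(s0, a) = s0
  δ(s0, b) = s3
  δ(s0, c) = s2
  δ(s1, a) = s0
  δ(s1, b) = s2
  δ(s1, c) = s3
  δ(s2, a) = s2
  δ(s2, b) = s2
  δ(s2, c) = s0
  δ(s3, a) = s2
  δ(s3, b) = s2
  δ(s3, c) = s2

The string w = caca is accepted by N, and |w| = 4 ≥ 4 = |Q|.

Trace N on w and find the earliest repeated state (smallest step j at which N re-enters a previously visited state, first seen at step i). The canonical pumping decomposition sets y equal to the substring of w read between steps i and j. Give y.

Run of N on w = c a c a:
  step 0: s0  (start)
  step 1: s2  (read c: s0→s2)
  step 2: s2  (read a: s2→s2)   ← first repeat (s2 seen earlier)
  step 3: s0  (read c: s2→s0)
  step 4: s0  (read a: s0→s0)

So i = 1, j = 2, giving x = w[0:1] = c, y = w[1:2] = a, z = w[2:4] = ca.
Check: |xy| = 2 ≤ 4 and |y| = 1 ≥ 1. Reading y takes N from s2 back to s2, so every xyⁱz is accepted.
Pumping length from the standard proof: p = 4 (the number of states). The repeated state found above gives |xy| = j ≤ 4 and |y| = j − i ≥ 1.

a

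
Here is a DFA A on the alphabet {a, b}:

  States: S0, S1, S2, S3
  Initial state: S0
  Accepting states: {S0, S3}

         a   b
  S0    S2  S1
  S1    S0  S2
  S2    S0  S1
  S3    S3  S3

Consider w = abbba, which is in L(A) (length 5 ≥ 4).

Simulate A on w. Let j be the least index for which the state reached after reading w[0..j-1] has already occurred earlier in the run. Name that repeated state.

State sequence: S0 -a-> S2 -b-> S1 -b-> S2 -b-> S1 -a-> S0
First repeat at step 3: S2 was already visited.

The earliest repeat is at step j = 3: A is in S2, which it already visited at step i = 1.
With |Q| = 4, pigeonhole forces a state repeat no later than step 4; the substring read between the first and second visits to that state can be pumped.

S2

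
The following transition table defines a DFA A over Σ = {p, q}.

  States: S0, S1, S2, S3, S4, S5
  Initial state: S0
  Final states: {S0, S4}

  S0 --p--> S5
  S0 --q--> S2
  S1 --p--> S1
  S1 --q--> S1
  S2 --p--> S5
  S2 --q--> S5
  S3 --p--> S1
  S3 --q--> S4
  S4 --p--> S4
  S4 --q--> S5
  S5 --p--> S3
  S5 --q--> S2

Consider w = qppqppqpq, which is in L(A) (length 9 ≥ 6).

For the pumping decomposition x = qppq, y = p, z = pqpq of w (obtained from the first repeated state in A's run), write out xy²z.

qppqpppqpq

xy^2z = qppq·p·p·pqpq = qppqpppqpq.
Reading y = p takes A from S4 back to S4, so after x·y·y the machine is still in S4, and z then leads to the accepting state S4. Hence qppqpppqpq ∈ L(A).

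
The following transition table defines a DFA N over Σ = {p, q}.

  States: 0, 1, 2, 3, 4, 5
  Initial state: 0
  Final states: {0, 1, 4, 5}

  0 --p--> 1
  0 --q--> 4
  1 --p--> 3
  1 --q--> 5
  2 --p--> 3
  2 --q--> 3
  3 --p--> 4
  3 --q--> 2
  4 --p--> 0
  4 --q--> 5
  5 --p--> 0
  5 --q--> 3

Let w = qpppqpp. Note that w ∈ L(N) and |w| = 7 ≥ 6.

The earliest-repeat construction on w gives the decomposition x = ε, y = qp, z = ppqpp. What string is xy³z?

qpqpqpppqpp

xy^3z = ε·qp·qp·qp·ppqpp = qpqpqpppqpp.
Reading y = qp takes N from 0 back to 0, so after x·y·y·y the machine is still in 0, and z then leads to the accepting state 4. Hence qpqpqpppqpp ∈ L(N).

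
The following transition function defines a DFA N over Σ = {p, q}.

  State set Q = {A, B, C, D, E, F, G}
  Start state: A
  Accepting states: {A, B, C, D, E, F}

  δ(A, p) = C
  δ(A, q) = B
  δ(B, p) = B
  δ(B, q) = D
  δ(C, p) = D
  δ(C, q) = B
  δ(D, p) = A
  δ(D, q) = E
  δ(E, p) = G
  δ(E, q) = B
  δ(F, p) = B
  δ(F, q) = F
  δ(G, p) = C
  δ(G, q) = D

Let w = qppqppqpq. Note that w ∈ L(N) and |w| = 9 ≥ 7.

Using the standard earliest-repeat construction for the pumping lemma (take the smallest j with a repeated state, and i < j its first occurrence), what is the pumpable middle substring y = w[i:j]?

p

Run of N on w = q p p q p p q p q:
  step 0: A  (start)
  step 1: B  (read q: A→B)
  step 2: B  (read p: B→B)   ← first repeat (B seen earlier)
  step 3: B  (read p: B→B)
  step 4: D  (read q: B→D)
  step 5: A  (read p: D→A)
  step 6: C  (read p: A→C)
  step 7: B  (read q: C→B)
  step 8: B  (read p: B→B)
  step 9: D  (read q: B→D)

So i = 1, j = 2, giving x = w[0:1] = q, y = w[1:2] = p, z = w[2:9] = pqppqpq.
Check: |xy| = 2 ≤ 7 and |y| = 1 ≥ 1. Reading y takes N from B back to B, so every xyⁱz is accepted.
Pumping length from the standard proof: p = 7 (the number of states). The repeated state found above gives |xy| = j ≤ 7 and |y| = j − i ≥ 1.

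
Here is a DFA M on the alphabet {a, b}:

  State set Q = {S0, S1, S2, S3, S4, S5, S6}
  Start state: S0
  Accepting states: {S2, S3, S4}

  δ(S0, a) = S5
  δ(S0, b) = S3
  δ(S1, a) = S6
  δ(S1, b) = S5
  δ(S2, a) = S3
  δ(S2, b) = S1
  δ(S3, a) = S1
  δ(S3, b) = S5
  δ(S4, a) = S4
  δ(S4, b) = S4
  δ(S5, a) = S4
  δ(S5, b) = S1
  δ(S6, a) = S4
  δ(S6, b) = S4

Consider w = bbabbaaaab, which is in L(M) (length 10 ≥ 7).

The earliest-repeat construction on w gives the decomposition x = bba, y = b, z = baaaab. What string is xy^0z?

bbabaaaab

xy⁰z = xz = bba·baaaab = bbabaaaab.
Reading y = b takes M from S4 back to S4, so after x the machine is still in S4, and z then leads to the accepting state S4. Hence bbabaaaab ∈ L(M).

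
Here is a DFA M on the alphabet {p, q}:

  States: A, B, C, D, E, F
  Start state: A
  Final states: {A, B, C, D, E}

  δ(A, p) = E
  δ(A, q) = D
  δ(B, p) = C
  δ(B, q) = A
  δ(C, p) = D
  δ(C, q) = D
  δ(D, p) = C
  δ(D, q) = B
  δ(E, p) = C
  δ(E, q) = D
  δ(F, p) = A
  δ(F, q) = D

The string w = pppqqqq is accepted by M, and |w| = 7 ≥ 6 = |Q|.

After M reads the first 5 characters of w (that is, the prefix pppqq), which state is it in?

State sequence: A -p-> E -p-> C -p-> D -q-> B -q-> A

After reading 5 characters, M is in state A.

A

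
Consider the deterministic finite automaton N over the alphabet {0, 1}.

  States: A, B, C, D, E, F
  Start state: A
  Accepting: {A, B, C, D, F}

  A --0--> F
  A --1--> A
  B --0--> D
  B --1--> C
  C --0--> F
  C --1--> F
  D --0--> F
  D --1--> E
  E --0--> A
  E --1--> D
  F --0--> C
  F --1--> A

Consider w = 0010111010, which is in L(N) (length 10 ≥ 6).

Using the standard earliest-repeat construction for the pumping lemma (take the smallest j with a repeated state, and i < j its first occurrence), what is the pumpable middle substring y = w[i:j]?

01

State sequence: A -0-> F -0-> C -1-> F -0-> C -1-> F -1-> A -1-> A -0-> F -1-> A -0-> F
First repeat at step 3: F was already visited.

So i = 1, j = 3, giving x = w[0:1] = 0, y = w[1:3] = 01, z = w[3:10] = 0111010.
Check: |xy| = 3 ≤ 6 and |y| = 2 ≥ 1. Reading y takes N from F back to F, so every xyⁱz is accepted.
Pumping length from the standard proof: p = 6 (the number of states). The repeated state found above gives |xy| = j ≤ 6 and |y| = j − i ≥ 1.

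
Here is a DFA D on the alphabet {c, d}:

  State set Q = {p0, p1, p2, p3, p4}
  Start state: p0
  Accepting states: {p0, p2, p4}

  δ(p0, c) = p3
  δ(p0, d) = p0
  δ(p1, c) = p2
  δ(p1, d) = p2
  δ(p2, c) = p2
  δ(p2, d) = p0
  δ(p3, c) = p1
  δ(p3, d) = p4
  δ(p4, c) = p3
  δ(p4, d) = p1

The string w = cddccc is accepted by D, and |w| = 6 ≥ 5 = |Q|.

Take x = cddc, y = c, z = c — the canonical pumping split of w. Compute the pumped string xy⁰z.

cddcc

xy⁰z = xz = cddc·c = cddcc.
Reading y = c takes D from p2 back to p2, so after x the machine is still in p2, and z then leads to the accepting state p2. Hence cddcc ∈ L(D).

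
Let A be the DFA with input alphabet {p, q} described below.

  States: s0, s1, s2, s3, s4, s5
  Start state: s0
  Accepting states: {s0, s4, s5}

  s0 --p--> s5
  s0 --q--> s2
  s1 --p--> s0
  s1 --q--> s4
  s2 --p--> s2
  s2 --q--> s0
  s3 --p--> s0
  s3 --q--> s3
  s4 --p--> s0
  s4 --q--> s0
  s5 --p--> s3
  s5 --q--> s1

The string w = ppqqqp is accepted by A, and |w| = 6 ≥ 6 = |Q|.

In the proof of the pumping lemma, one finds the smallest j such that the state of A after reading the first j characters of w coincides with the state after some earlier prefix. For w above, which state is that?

State sequence: s0 -p-> s5 -p-> s3 -q-> s3 -q-> s3 -q-> s3 -p-> s0
First repeat at step 3: s3 was already visited.

The earliest repeat is at step j = 3: A is in s3, which it already visited at step i = 2.

s3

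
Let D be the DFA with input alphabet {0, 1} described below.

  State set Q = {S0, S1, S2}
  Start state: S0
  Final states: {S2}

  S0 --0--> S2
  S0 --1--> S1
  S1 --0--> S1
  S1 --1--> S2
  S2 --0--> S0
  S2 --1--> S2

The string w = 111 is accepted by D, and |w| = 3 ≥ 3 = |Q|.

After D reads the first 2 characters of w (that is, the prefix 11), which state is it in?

S2

State sequence: S0 -1-> S1 -1-> S2

After reading 2 characters, D is in state S2.
(This kind of state-tracing is the core of the pumping-lemma construction: with 3 states, pigeonhole forces a repeat within the first 3 steps.)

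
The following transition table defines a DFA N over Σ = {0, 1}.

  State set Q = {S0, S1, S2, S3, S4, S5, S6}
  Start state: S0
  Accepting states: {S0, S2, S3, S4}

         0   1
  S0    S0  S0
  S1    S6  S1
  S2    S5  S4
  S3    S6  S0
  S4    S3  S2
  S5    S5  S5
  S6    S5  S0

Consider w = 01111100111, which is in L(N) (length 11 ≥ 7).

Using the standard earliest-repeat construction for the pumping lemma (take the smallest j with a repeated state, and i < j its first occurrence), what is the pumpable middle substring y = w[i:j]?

State sequence: S0 -0-> S0 -1-> S0 -1-> S0 -1-> S0 -1-> S0 -1-> S0 -0-> S0 -0-> S0 -1-> S0 -1-> S0 -1-> S0
First repeat at step 1: S0 was already visited.

So i = 0, j = 1, giving x = w[0:0] = ε, y = w[0:1] = 0, z = w[1:11] = 1111100111.
Check: |xy| = 1 ≤ 7 and |y| = 1 ≥ 1. Reading y takes N from S0 back to S0, so every xyⁱz is accepted.
The DFA has 7 states, so the proof of the pumping lemma guarantees a repeated state among the first 7+1 visited; the segment between the two visits is the pumpable y.

0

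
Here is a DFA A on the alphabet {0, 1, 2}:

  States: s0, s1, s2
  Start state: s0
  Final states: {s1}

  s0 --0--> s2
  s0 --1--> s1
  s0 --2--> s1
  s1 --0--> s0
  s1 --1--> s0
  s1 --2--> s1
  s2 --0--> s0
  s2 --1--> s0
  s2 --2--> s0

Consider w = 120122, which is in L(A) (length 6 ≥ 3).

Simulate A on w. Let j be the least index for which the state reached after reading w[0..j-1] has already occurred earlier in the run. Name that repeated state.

Run of A on w = 1 2 0 1 2 2:
  step 0: s0  (start)
  step 1: s1  (read 1: s0→s1)
  step 2: s1  (read 2: s1→s1)   ← first repeat (s1 seen earlier)
  step 3: s0  (read 0: s1→s0)
  step 4: s1  (read 1: s0→s1)
  step 5: s1  (read 2: s1→s1)
  step 6: s1  (read 2: s1→s1)

The earliest repeat is at step j = 2: A is in s1, which it already visited at step i = 1.
The DFA has 3 states, so the proof of the pumping lemma guarantees a repeated state among the first 3+1 visited; the segment between the two visits is the pumpable y.

s1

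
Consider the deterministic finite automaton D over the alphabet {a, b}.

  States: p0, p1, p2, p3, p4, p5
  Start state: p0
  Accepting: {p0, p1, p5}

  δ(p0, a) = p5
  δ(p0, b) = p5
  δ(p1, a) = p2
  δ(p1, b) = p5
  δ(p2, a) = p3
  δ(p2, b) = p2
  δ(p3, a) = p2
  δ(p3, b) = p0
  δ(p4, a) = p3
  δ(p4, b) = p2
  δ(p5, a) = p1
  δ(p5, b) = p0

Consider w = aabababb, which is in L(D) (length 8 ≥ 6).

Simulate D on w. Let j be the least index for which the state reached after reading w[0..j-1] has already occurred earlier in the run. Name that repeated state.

Run of D on w = a a b a b a b b:
  step 0: p0  (start)
  step 1: p5  (read a: p0→p5)
  step 2: p1  (read a: p5→p1)
  step 3: p5  (read b: p1→p5)   ← first repeat (p5 seen earlier)
  step 4: p1  (read a: p5→p1)
  step 5: p5  (read b: p1→p5)
  step 6: p1  (read a: p5→p1)
  step 7: p5  (read b: p1→p5)
  step 8: p0  (read b: p5→p0)

The earliest repeat is at step j = 3: D is in p5, which it already visited at step i = 1.

p5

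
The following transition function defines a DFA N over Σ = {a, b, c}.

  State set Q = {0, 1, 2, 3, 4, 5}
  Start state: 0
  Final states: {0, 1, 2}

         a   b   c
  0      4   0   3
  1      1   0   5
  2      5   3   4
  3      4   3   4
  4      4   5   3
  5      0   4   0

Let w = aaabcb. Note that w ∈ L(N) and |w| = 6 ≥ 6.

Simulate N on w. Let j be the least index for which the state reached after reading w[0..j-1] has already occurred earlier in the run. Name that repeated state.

Run of N on w = a a a b c b:
  step 0: 0  (start)
  step 1: 4  (read a: 0→4)
  step 2: 4  (read a: 4→4)   ← first repeat (4 seen earlier)
  step 3: 4  (read a: 4→4)
  step 4: 5  (read b: 4→5)
  step 5: 0  (read c: 5→0)
  step 6: 0  (read b: 0→0)

The earliest repeat is at step j = 2: N is in 4, which it already visited at step i = 1.
The DFA has 6 states, so the proof of the pumping lemma guarantees a repeated state among the first 6+1 visited; the segment between the two visits is the pumpable y.

4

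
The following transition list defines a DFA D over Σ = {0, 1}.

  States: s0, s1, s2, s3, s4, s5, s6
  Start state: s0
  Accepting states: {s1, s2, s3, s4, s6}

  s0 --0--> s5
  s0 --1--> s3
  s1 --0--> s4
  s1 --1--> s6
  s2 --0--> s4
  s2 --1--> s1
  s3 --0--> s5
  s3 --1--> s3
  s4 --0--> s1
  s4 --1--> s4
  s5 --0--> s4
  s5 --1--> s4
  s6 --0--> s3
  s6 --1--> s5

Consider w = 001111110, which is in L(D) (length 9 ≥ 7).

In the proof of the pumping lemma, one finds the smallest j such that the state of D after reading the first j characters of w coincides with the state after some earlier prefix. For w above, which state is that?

Run of D on w = 0 0 1 1 1 1 1 1 0:
  step 0: s0  (start)
  step 1: s5  (read 0: s0→s5)
  step 2: s4  (read 0: s5→s4)
  step 3: s4  (read 1: s4→s4)   ← first repeat (s4 seen earlier)
  step 4: s4  (read 1: s4→s4)
  step 5: s4  (read 1: s4→s4)
  step 6: s4  (read 1: s4→s4)
  step 7: s4  (read 1: s4→s4)
  step 8: s4  (read 1: s4→s4)
  step 9: s1  (read 0: s4→s1)

The earliest repeat is at step j = 3: D is in s4, which it already visited at step i = 2.
With |Q| = 7, pigeonhole forces a state repeat no later than step 7; the substring read between the first and second visits to that state can be pumped.

s4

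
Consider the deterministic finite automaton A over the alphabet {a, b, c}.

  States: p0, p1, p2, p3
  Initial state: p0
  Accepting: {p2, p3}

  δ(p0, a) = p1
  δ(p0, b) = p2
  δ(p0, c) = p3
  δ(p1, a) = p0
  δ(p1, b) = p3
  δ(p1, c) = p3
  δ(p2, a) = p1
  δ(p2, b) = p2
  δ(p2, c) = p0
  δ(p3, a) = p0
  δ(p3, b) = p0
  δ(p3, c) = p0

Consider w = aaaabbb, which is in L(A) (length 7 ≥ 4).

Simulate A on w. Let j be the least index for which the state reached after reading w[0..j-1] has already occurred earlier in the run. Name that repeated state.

Run of A on w = a a a a b b b:
  step 0: p0  (start)
  step 1: p1  (read a: p0→p1)
  step 2: p0  (read a: p1→p0)   ← first repeat (p0 seen earlier)
  step 3: p1  (read a: p0→p1)
  step 4: p0  (read a: p1→p0)
  step 5: p2  (read b: p0→p2)
  step 6: p2  (read b: p2→p2)
  step 7: p2  (read b: p2→p2)

The earliest repeat is at step j = 2: A is in p0, which it already visited at step i = 0.
With |Q| = 4, pigeonhole forces a state repeat no later than step 4; the substring read between the first and second visits to that state can be pumped.

p0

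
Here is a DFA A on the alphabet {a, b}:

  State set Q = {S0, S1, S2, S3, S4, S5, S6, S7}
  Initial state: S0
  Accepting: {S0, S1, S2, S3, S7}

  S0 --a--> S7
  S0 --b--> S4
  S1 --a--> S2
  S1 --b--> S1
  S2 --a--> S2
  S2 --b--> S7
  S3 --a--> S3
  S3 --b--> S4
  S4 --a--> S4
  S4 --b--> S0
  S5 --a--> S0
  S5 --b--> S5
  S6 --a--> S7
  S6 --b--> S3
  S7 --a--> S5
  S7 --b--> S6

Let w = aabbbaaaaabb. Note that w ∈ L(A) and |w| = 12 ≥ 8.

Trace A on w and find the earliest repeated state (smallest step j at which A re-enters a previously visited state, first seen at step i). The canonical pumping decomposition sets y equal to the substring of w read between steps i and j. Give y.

Run of A on w = a a b b b a a a a a b b:
  step 0: S0  (start)
  step 1: S7  (read a: S0→S7)
  step 2: S5  (read a: S7→S5)
  step 3: S5  (read b: S5→S5)   ← first repeat (S5 seen earlier)
  step 4: S5  (read b: S5→S5)
  step 5: S5  (read b: S5→S5)
  step 6: S0  (read a: S5→S0)
  step 7: S7  (read a: S0→S7)
  step 8: S5  (read a: S7→S5)
  step 9: S0  (read a: S5→S0)
  step 10: S7  (read a: S0→S7)
  step 11: S6  (read b: S7→S6)
  step 12: S3  (read b: S6→S3)

So i = 2, j = 3, giving x = w[0:2] = aa, y = w[2:3] = b, z = w[3:12] = bbaaaaabb.
Check: |xy| = 3 ≤ 8 and |y| = 1 ≥ 1. Reading y takes A from S5 back to S5, so every xyⁱz is accepted.

b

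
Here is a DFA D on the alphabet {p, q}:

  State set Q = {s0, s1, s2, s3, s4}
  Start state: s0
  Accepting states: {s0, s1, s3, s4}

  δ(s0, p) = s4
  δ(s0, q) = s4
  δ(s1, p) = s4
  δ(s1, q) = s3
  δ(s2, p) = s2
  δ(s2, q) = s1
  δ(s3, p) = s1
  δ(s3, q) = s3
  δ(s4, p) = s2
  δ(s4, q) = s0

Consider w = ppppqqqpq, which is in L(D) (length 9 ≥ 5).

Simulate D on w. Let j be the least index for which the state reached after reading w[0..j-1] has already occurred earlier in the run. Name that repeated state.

s2

State sequence: s0 -p-> s4 -p-> s2 -p-> s2 -p-> s2 -q-> s1 -q-> s3 -q-> s3 -p-> s1 -q-> s3
First repeat at step 3: s2 was already visited.

The earliest repeat is at step j = 3: D is in s2, which it already visited at step i = 2.
Pumping length from the standard proof: p = 5 (the number of states). The repeated state found above gives |xy| = j ≤ 5 and |y| = j − i ≥ 1.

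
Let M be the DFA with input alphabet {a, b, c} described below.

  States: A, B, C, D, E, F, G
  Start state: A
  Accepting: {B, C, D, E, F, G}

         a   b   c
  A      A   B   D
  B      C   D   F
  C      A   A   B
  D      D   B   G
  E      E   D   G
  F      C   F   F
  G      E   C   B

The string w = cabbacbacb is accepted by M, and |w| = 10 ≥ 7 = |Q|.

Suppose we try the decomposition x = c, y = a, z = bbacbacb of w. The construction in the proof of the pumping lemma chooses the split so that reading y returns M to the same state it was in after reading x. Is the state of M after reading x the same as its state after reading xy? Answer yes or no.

State sequence: A -c-> D -a-> D

After x (step 1): D. After xy (step 2): D.
They match, so y = a drives M around a cycle from D back to itself; pumping y any number of times keeps M in D before reading z, and xyⁱz ∈ L(M) for every i ≥ 0.

yes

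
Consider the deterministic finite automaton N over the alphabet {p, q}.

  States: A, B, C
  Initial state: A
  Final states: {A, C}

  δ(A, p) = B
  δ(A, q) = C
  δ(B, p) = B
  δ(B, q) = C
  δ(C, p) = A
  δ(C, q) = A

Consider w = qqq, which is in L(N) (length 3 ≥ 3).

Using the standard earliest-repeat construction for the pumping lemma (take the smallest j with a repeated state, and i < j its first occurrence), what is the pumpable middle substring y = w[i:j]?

Run of N on w = q q q:
  step 0: A  (start)
  step 1: C  (read q: A→C)
  step 2: A  (read q: C→A)   ← first repeat (A seen earlier)
  step 3: C  (read q: A→C)

So i = 0, j = 2, giving x = w[0:0] = ε, y = w[0:2] = qq, z = w[2:3] = q.
Check: |xy| = 2 ≤ 3 and |y| = 2 ≥ 1. Reading y takes N from A back to A, so every xyⁱz is accepted.

qq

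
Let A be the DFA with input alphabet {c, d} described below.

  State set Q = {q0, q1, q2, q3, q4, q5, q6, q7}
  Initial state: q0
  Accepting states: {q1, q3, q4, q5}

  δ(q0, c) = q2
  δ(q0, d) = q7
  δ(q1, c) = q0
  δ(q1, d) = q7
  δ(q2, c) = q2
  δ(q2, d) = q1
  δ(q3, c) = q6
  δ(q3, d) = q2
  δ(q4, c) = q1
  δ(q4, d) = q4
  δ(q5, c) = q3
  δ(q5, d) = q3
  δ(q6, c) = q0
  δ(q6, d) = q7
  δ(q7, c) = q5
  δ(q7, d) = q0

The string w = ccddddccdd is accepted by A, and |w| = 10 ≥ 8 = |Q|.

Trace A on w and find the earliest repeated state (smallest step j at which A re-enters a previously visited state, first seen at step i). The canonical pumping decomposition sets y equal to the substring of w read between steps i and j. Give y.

c

Run of A on w = c c d d d d c c d d:
  step 0: q0  (start)
  step 1: q2  (read c: q0→q2)
  step 2: q2  (read c: q2→q2)   ← first repeat (q2 seen earlier)
  step 3: q1  (read d: q2→q1)
  step 4: q7  (read d: q1→q7)
  step 5: q0  (read d: q7→q0)
  step 6: q7  (read d: q0→q7)
  step 7: q5  (read c: q7→q5)
  step 8: q3  (read c: q5→q3)
  step 9: q2  (read d: q3→q2)
  step 10: q1  (read d: q2→q1)

So i = 1, j = 2, giving x = w[0:1] = c, y = w[1:2] = c, z = w[2:10] = ddddccdd.
Check: |xy| = 2 ≤ 8 and |y| = 1 ≥ 1. Reading y takes A from q2 back to q2, so every xyⁱz is accepted.
Since A has 8 states, any run of length ≥ 8 visits 8+1 states, so by pigeonhole some state repeats within the first 8 steps — that repeat gives the pumpable loop.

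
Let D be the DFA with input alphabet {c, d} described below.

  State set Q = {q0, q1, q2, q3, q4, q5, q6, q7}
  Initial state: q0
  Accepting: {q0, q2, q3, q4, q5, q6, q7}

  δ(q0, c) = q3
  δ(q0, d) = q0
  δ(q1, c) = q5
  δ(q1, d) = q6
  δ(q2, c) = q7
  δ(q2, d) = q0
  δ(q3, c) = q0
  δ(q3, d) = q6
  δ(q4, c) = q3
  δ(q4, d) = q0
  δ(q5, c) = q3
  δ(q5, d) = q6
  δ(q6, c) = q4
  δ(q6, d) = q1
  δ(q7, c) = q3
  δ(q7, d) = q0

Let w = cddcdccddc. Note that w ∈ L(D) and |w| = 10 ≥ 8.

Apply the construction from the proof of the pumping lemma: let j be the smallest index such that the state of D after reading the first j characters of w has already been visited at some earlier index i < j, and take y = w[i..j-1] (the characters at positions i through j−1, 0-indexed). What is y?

State sequence: q0 -c-> q3 -d-> q6 -d-> q1 -c-> q5 -d-> q6 -c-> q4 -c-> q3 -d-> q6 -d-> q1 -c-> q5
First repeat at step 5: q6 was already visited.

So i = 2, j = 5, giving x = w[0:2] = cd, y = w[2:5] = dcd, z = w[5:10] = ccddc.
Check: |xy| = 5 ≤ 8 and |y| = 3 ≥ 1. Reading y takes D from q6 back to q6, so every xyⁱz is accepted.
The DFA has 8 states, so the proof of the pumping lemma guarantees a repeated state among the first 8+1 visited; the segment between the two visits is the pumpable y.

dcd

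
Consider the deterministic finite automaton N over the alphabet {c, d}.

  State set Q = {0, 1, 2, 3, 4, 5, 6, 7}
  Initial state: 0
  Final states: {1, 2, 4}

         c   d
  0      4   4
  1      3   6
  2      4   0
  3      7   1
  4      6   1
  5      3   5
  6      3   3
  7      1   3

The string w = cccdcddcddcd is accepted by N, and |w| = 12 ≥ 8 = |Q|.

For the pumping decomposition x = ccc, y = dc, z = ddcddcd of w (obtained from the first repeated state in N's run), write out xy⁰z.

cccddcddcd

xy⁰z = xz = ccc·ddcddcd = cccddcddcd.
Reading y = dc takes N from 3 back to 3, so after x the machine is still in 3, and z then leads to the accepting state 1. Hence cccddcddcd ∈ L(N).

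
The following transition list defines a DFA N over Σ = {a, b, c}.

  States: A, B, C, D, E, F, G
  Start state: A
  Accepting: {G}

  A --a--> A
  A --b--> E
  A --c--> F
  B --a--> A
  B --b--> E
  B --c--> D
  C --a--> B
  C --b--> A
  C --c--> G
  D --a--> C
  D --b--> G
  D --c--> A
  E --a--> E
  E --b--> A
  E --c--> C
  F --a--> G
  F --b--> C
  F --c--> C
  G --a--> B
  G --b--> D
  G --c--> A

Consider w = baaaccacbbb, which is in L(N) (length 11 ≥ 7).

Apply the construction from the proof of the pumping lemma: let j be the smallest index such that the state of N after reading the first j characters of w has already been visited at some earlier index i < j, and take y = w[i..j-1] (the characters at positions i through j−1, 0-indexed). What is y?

Run of N on w = b a a a c c a c b b b:
  step 0: A  (start)
  step 1: E  (read b: A→E)
  step 2: E  (read a: E→E)   ← first repeat (E seen earlier)
  step 3: E  (read a: E→E)
  step 4: E  (read a: E→E)
  step 5: C  (read c: E→C)
  step 6: G  (read c: C→G)
  step 7: B  (read a: G→B)
  step 8: D  (read c: B→D)
  step 9: G  (read b: D→G)
  step 10: D  (read b: G→D)
  step 11: G  (read b: D→G)

So i = 1, j = 2, giving x = w[0:1] = b, y = w[1:2] = a, z = w[2:11] = aaccacbbb.
Check: |xy| = 2 ≤ 7 and |y| = 1 ≥ 1. Reading y takes N from E back to E, so every xyⁱz is accepted.

a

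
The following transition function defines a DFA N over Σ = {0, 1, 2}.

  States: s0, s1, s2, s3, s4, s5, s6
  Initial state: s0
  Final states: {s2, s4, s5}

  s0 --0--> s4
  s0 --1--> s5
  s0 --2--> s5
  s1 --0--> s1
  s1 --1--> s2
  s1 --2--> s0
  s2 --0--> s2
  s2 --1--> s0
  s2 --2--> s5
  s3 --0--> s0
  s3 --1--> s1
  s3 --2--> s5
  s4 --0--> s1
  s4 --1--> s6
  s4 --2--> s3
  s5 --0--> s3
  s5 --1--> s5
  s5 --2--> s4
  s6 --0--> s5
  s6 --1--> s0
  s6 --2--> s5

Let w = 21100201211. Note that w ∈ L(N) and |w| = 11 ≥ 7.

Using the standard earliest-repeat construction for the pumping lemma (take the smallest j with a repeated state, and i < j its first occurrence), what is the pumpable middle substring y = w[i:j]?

1

Run of N on w = 2 1 1 0 0 2 0 1 2 1 1:
  step 0: s0  (start)
  step 1: s5  (read 2: s0→s5)
  step 2: s5  (read 1: s5→s5)   ← first repeat (s5 seen earlier)
  step 3: s5  (read 1: s5→s5)
  step 4: s3  (read 0: s5→s3)
  step 5: s0  (read 0: s3→s0)
  step 6: s5  (read 2: s0→s5)
  step 7: s3  (read 0: s5→s3)
  step 8: s1  (read 1: s3→s1)
  step 9: s0  (read 2: s1→s0)
  step 10: s5  (read 1: s0→s5)
  step 11: s5  (read 1: s5→s5)

So i = 1, j = 2, giving x = w[0:1] = 2, y = w[1:2] = 1, z = w[2:11] = 100201211.
Check: |xy| = 2 ≤ 7 and |y| = 1 ≥ 1. Reading y takes N from s5 back to s5, so every xyⁱz is accepted.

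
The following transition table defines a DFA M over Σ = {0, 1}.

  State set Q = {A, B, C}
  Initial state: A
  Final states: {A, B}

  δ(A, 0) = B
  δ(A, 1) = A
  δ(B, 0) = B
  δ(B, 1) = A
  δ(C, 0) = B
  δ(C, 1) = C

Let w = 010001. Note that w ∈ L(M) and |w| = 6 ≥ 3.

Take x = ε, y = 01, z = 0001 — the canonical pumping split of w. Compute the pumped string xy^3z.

0101010001

xy^3z = ε·01·01·01·0001 = 0101010001.
Reading y = 01 takes M from A back to A, so after x·y·y·y the machine is still in A, and z then leads to the accepting state A. Hence 0101010001 ∈ L(M).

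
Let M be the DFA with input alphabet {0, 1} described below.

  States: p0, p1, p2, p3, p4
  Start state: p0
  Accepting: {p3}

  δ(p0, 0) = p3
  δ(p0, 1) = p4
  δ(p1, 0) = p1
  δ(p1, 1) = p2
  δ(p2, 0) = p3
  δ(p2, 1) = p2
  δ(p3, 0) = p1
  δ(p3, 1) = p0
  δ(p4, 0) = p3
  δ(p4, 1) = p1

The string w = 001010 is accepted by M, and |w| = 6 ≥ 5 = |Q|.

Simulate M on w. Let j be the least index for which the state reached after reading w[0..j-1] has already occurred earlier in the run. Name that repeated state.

p3

State sequence: p0 -0-> p3 -0-> p1 -1-> p2 -0-> p3 -1-> p0 -0-> p3
First repeat at step 4: p3 was already visited.

The earliest repeat is at step j = 4: M is in p3, which it already visited at step i = 1.
Since M has 5 states, any run of length ≥ 5 visits 5+1 states, so by pigeonhole some state repeats within the first 5 steps — that repeat gives the pumpable loop.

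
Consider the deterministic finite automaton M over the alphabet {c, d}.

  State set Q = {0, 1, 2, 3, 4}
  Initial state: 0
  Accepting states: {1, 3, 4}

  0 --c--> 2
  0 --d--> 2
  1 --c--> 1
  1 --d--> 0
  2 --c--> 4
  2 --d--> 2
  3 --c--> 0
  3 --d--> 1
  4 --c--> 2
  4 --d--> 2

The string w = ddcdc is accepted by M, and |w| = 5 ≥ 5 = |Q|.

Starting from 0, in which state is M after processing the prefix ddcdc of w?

4

Run of M on the first 5 characters of w = d d c d c:
  step 0: 0  (start)
  step 1: 2  (read d: 0→2)
  step 2: 2  (read d: 2→2)
  step 3: 4  (read c: 2→4)
  step 4: 2  (read d: 4→2)
  step 5: 4  (read c: 2→4)

After reading 5 characters, M is in state 4.
(This kind of state-tracing is the core of the pumping-lemma construction: with 5 states, pigeonhole forces a repeat within the first 5 steps.)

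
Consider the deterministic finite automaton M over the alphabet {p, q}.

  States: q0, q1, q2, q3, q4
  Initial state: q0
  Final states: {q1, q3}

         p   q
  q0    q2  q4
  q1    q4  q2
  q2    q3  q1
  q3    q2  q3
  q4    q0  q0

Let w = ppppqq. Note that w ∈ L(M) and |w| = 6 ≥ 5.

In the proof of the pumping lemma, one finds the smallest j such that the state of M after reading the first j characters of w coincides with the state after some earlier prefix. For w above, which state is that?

Run of M on w = p p p p q q:
  step 0: q0  (start)
  step 1: q2  (read p: q0→q2)
  step 2: q3  (read p: q2→q3)
  step 3: q2  (read p: q3→q2)   ← first repeat (q2 seen earlier)
  step 4: q3  (read p: q2→q3)
  step 5: q3  (read q: q3→q3)
  step 6: q3  (read q: q3→q3)

The earliest repeat is at step j = 3: M is in q2, which it already visited at step i = 1.
Pumping length from the standard proof: p = 5 (the number of states). The repeated state found above gives |xy| = j ≤ 5 and |y| = j − i ≥ 1.

q2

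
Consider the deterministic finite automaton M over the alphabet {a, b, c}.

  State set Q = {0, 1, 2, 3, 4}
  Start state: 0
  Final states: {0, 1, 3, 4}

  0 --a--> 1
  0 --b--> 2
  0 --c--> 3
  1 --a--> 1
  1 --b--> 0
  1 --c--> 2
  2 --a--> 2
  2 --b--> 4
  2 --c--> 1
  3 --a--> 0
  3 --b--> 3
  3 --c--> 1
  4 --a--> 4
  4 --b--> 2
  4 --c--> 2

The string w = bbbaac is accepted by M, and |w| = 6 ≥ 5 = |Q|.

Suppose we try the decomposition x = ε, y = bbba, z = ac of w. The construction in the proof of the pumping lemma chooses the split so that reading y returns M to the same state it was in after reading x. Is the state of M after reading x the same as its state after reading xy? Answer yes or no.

State sequence: 0 -b-> 2 -b-> 4 -b-> 2 -a-> 2

After x (step 0): 0. After xy (step 4): 2.
They differ (0 ≠ 2), so y is not a cycle from the state after x; this split is not the one the pumping-lemma construction produces, and pumping y need not keep the string in L(M).

no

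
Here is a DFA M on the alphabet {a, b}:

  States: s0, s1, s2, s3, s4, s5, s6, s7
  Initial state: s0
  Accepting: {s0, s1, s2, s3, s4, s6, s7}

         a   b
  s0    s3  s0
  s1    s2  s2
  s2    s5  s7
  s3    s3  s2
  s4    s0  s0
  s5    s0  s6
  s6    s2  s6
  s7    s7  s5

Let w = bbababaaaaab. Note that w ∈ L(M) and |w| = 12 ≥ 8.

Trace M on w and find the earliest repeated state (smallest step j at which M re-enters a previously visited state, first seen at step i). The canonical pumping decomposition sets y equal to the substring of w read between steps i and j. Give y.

b

Run of M on w = b b a b a b a a a a a b:
  step 0: s0  (start)
  step 1: s0  (read b: s0→s0)   ← first repeat (s0 seen earlier)
  step 2: s0  (read b: s0→s0)
  step 3: s3  (read a: s0→s3)
  step 4: s2  (read b: s3→s2)
  step 5: s5  (read a: s2→s5)
  step 6: s6  (read b: s5→s6)
  step 7: s2  (read a: s6→s2)
  step 8: s5  (read a: s2→s5)
  step 9: s0  (read a: s5→s0)
  step 10: s3  (read a: s0→s3)
  step 11: s3  (read a: s3→s3)
  step 12: s2  (read b: s3→s2)

So i = 0, j = 1, giving x = w[0:0] = ε, y = w[0:1] = b, z = w[1:12] = bababaaaaab.
Check: |xy| = 1 ≤ 8 and |y| = 1 ≥ 1. Reading y takes M from s0 back to s0, so every xyⁱz is accepted.
Since M has 8 states, any run of length ≥ 8 visits 8+1 states, so by pigeonhole some state repeats within the first 8 steps — that repeat gives the pumpable loop.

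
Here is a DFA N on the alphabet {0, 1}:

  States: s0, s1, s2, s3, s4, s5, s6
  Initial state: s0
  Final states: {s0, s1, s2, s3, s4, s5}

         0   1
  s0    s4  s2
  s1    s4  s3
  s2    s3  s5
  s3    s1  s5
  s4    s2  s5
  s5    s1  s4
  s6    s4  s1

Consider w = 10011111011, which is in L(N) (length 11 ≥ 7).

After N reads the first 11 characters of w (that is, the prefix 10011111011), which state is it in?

Run of N on the first 11 characters of w = 1 0 0 1 1 1 1 1 0 1 1:
  step 0: s0  (start)
  step 1: s2  (read 1: s0→s2)
  step 2: s3  (read 0: s2→s3)
  step 3: s1  (read 0: s3→s1)
  step 4: s3  (read 1: s1→s3)
  step 5: s5  (read 1: s3→s5)
  step 6: s4  (read 1: s5→s4)
  step 7: s5  (read 1: s4→s5)
  step 8: s4  (read 1: s5→s4)
  step 9: s2  (read 0: s4→s2)
  step 10: s5  (read 1: s2→s5)
  step 11: s4  (read 1: s5→s4)

After reading 11 characters, N is in state s4.
(This kind of state-tracing is the core of the pumping-lemma construction: with 7 states, pigeonhole forces a repeat within the first 7 steps.)

s4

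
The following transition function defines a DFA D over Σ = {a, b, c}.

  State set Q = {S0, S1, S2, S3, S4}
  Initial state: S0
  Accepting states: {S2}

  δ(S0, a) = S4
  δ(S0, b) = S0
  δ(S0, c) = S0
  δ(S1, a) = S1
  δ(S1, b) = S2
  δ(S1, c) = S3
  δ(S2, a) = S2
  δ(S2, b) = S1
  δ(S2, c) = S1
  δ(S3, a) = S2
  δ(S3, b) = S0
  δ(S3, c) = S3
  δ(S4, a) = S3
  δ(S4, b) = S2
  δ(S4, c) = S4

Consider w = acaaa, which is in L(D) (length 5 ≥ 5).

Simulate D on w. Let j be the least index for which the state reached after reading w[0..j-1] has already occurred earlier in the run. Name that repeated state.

State sequence: S0 -a-> S4 -c-> S4 -a-> S3 -a-> S2 -a-> S2
First repeat at step 2: S4 was already visited.

The earliest repeat is at step j = 2: D is in S4, which it already visited at step i = 1.

S4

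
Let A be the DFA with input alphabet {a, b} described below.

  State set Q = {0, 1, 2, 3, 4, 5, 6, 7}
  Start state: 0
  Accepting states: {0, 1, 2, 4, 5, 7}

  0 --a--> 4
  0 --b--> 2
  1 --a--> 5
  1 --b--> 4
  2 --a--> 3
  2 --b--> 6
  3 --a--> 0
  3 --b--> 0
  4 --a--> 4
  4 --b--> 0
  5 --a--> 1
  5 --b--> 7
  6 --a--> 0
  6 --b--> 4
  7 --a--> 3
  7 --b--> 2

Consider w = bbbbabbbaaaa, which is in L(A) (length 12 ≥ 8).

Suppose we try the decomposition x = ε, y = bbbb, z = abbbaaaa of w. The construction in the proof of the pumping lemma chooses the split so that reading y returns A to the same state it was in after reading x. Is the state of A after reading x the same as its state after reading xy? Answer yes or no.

yes

State sequence: 0 -b-> 2 -b-> 6 -b-> 4 -b-> 0

After x (step 0): 0. After xy (step 4): 0.
They match, so y = bbbb drives A around a cycle from 0 back to itself; pumping y any number of times keeps A in 0 before reading z, and xyⁱz ∈ L(A) for every i ≥ 0.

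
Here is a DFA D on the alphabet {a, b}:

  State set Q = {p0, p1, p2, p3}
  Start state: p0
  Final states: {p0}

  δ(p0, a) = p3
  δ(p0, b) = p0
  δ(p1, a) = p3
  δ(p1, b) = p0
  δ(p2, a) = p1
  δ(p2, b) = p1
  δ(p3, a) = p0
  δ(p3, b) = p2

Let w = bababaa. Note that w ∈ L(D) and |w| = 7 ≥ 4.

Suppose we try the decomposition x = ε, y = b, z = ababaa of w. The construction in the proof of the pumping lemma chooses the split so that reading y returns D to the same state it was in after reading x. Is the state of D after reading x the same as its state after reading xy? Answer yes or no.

yes

State sequence: p0 -b-> p0

After x (step 0): p0. After xy (step 1): p0.
They match, so y = b drives D around a cycle from p0 back to itself; pumping y any number of times keeps D in p0 before reading z, and xyⁱz ∈ L(D) for every i ≥ 0.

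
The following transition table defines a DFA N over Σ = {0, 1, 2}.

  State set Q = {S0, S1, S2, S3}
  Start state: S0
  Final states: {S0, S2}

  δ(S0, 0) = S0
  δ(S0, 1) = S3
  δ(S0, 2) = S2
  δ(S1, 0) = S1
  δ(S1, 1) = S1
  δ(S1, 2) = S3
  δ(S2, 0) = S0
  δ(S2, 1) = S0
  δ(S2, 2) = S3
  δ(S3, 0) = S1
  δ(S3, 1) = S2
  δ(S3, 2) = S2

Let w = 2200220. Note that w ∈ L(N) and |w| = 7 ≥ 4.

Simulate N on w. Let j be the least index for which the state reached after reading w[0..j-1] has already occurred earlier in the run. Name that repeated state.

S1

State sequence: S0 -2-> S2 -2-> S3 -0-> S1 -0-> S1 -2-> S3 -2-> S2 -0-> S0
First repeat at step 4: S1 was already visited.

The earliest repeat is at step j = 4: N is in S1, which it already visited at step i = 3.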